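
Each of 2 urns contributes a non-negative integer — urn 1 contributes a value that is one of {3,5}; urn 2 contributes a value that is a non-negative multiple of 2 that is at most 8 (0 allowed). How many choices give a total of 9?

The generating function for the choices is (z³ + z⁵)·(1 + z² + z⁴ + z⁶ + z⁸); the count is [z⁹].
(z³ + z⁵) has coefficients 0,0,0,1,0,1 for degrees 0…5.
(1 + z² + z⁴ + z⁶ + z⁸) has coefficients 1,0,1,0,1,0,1,0,1,0 for degrees 0…9.
[z⁹] = 1·1 + 1·1 = 2.

2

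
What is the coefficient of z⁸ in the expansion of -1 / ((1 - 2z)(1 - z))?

-511

The denominator gives the recurrence a_n = 3a_(n−1) − 2a_(n−2) for n ≥ 2; the numerator fixes a_0 = -1, a_1 = -3.
Iterating: -1, -3, -7, -15, -31, -63, -127, -255, -511, so a_8 = -511.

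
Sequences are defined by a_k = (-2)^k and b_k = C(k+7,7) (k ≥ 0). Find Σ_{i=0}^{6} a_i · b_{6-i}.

876

The convolution is the t^6 coefficient of A(t)B(t).
Σ = 1·1716 − 2·792 + 4·330 − 8·120 + 16·36 − 32·8 + 64·1 = 876.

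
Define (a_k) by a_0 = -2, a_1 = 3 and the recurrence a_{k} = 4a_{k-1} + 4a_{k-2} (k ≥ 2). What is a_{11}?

7896064

The ordinary generating function has denominator 1 - 4x - 4x^2.
Iterating the recurrence: a_0,…,a_{11} = -2, 3, 4, 28, 128, 624, 3008, 14528, 70144, 338688, 1635328, 7896064.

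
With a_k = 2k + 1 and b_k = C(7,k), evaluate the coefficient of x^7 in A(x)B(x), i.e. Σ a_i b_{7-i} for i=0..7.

The convolution is the x^7 coefficient of A(x)B(x).
Σ = 1·1 + 3·7 + 5·21 + 7·35 + 9·35 + 11·21 + 13·7 + 15·1 = 1024.

1024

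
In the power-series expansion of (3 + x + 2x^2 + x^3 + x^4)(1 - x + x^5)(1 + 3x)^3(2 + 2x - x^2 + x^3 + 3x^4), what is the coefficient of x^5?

(3 + x + 2x^2 + x^3 + x^4) has coefficients 3,1,2,1,1 for degrees 0…4.
(1 - x + x^5) has coefficients 1,-1,0,0,0,1 for degrees 0…5.
Multiplying by (1 + 3x)^3 gives running coefficients 1,8,18,0,-27,1 for degrees 0…5.
Finally multiplying by (2 + 2x - x^2 + x^3 + 3x^4), the product of all factors after the first has coefficients 2,18,51,29,-61,-10 for degrees 0…5.
[x^5] = 3·(-10) + 1·(-61) + 2·29 + 1·51 + 1·18 = 36.

36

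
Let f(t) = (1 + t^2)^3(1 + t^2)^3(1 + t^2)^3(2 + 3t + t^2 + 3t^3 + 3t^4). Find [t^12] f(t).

(1 + t^2)^3 has coefficients 1,0,3,0,3,0,1 for degrees 0…6.
(1 + t^2)^3 has coefficients 1,0,3,0,3,0,1,0,0,0,0,0,0 for degrees 0…12.
Multiplying by (1 + t^2)^3 gives running coefficients 1,0,6,0,15,0,20,0,15,0,6,0,1 for degrees 0…12.
Finally multiplying by (2 + 3t + t^2 + 3t^3 + 3t^4), the product of all factors after the first has coefficients 2,3,13,21,39,63,73,105,95,105,87,63,53 for degrees 0…12.
[t^12] = 1·53 + 3·87 + 3·95 + 1·73 = 672.

672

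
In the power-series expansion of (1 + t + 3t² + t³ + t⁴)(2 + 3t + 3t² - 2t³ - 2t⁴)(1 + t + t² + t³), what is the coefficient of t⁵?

(1 + t + 3t² + t³ + t⁴) has coefficients 1,1,3,1,1 for degrees 0…4.
(2 + 3t + 3t² - 2t³ - 2t⁴) has coefficients 2,3,3,-2,-2,0 for degrees 0…5.
Finally multiplying by (1 + t + t² + t³), the product of all factors after the first has coefficients 2,5,8,6,2,-1 for degrees 0…5.
[t⁵] = 1·(-1) + 1·2 + 3·6 + 1·8 + 1·5 = 32.

32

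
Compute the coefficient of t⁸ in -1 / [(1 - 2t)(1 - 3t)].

-19171

Partial fractions give a closed form: a_n = (2)·2^n + (-3)·3^n.
At n = 8: a_8 = -19171.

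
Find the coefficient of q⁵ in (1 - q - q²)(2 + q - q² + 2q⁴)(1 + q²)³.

(1 - q - q²) has coefficients 1,-1,-1 for degrees 0…2.
(2 + q - q² + 2q⁴) has coefficients 2,1,-1,0,2,0 for degrees 0…5.
Finally multiplying by (1 + q²)³, the product of all factors after the first has coefficients 2,1,5,3,5,3 for degrees 0…5.
[q⁵] = 1·3 − 1·5 − 1·3 = -5.

-5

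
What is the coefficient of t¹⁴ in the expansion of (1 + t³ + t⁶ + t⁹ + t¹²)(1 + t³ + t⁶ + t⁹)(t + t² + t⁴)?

4

(1 + t³ + t⁶ + t⁹ + t¹²) has coefficients 1,0,0,1,0,0,1,0,0,1,0,0,1 for degrees 0…12.
(1 + t³ + t⁶ + t⁹) has coefficients 1,0,0,1,0,0,1,0,0,1,0,0,0,0,0 for degrees 0…14.
Finally multiplying by (t + t² + t⁴), the product of all factors after the first has coefficients 0,1,1,0,2,1,0,2,1,0,2,1,0,1,0 for degrees 0…14.
[t¹⁴] = 1·0 + 1·1 + 1·1 + 1·1 + 1·1 = 4.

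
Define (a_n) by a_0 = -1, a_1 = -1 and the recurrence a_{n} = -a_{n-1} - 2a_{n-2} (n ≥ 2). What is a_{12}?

91

The ordinary generating function has denominator 1 + t + 2t^2.
Iterating the recurrence: a_0,…,a_{12} = -1, -1, 3, -1, -5, 7, 3, -17, 11, 23, -45, -1, 91.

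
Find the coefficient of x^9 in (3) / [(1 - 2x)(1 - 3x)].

The denominator gives the recurrence a_n = 5a_(n−1) − 6a_(n−2) for n ≥ 2; the numerator fixes a_0 = 3, a_1 = 15.
Iterating: 3, 15, 57, 195, 633, 1995, 6177, 18915, 57513, 174075, so a_9 = 174075.

174075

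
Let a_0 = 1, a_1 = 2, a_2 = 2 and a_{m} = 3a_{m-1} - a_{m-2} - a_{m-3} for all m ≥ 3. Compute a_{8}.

The ordinary generating function has denominator 1 - 3t + t^2 + t^3.
Iterating the recurrence: a_0,…,a_{8} = 1, 2, 2, 3, 5, 10, 22, 51, 121.

121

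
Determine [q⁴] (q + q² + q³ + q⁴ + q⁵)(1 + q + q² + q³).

(q + q² + q³ + q⁴ + q⁵) has coefficients 0,1,1,1,1 for degrees 0…4.
(1 + q + q² + q³) has coefficients 1,1,1,1,0 for degrees 0…4.
[q⁴] = 1·1 + 1·1 + 1·1 + 1·1 = 4.

4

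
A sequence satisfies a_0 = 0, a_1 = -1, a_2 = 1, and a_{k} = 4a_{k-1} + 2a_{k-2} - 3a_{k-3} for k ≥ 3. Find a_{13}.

The ordinary generating function has denominator 1 - 4x - 2x^2 + 3x^3.
Iterating the recurrence: a_0,…,a_{13} = 0, -1, 1, 2, 13, 53, 232, 995, 4285, 18434, 79321, 341297, 1468528, 6318743.

6318743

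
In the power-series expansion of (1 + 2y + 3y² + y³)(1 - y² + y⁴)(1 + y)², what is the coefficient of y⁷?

8

(1 + 2y + 3y² + y³) has coefficients 1,2,3,1 for degrees 0…3.
(1 - y² + y⁴) has coefficients 1,0,-1,0,1,0,0,0 for degrees 0…7.
Finally multiplying by (1 + y)², the product of all factors after the first has coefficients 1,2,0,-2,0,2,1,0 for degrees 0…7.
[y⁷] = 1·0 + 2·1 + 3·2 + 1·0 = 8.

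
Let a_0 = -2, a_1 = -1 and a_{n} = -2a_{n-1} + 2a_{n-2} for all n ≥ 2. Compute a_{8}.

-416

The ordinary generating function has denominator 1 + 2x - 2x^2.
Iterating the recurrence: a_0,…,a_{8} = -2, -1, -2, 2, -8, 20, -56, 152, -416.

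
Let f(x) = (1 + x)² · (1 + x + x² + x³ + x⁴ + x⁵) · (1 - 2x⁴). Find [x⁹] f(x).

(1 + x)² has coefficients 1,2,1 for degrees 0…2.
(1 + x + x² + x³ + x⁴ + x⁵) has coefficients 1,1,1,1,1,1,0,0,0,0 for degrees 0…9.
Finally multiplying by (1 - 2x⁴), the product of all factors after the first has coefficients 1,1,1,1,-1,-1,-2,-2,-2,-2 for degrees 0…9.
[x⁹] = 1·(-2) + 2·(-2) + 1·(-2) = -8.

-8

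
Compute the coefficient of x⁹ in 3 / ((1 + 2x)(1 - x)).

Partial fractions give a closed form: a_n = (2)·(-2)^n + (1)·1^n.
At n = 9: a_9 = -1023.

-1023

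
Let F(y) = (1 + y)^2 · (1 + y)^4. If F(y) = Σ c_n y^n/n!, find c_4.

The EGF product rule gives c_4 = Σ_{k_1+k_2=4} C(4; k_1,k_2) · ∏ g_i(k_i), where (1+y)^2 gives the falling factorial (2)_k; (1+y)^4 gives the falling factorial (4)_k.
g_1(k) for k = 0…4: 1, 2, 2, 0, 0.
g_2(k) for k = 0…4: 1, 4, 12, 24, 24.
c_4 = Σ_k C(4,k)·g_1(k)·g_2(4−k) = 1·1·24 + 4·2·24 + 6·2·12 = 24 + 192 + 144 = 360.

360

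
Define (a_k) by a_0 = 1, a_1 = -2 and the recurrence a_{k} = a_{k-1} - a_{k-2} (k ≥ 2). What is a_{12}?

The ordinary generating function has denominator 1 - z + z^2.
Iterating the recurrence: a_0,…,a_{12} = 1, -2, -3, -1, 2, 3, 1, -2, -3, -1, 2, 3, 1.

1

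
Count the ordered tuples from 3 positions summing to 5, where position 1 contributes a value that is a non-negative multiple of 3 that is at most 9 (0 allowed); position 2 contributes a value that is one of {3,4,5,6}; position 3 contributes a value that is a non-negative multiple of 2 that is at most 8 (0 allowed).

The generating function for the choices is (1 + t³ + t⁶ + t⁹)·(t³ + t⁴ + t⁵ + t⁶)·(1 + t² + t⁴ + t⁶ + t⁸); the count is [t⁵].
(1 + t³ + t⁶ + t⁹) has coefficients 1,0,0,1,0,0 for degrees 0…5.
(t³ + t⁴ + t⁵ + t⁶) has coefficients 0,0,0,1,1,1 for degrees 0…5.
Finally multiplying by (1 + t² + t⁴ + t⁶ + t⁸), the product of all factors after the first has coefficients 0,0,0,1,1,2 for degrees 0…5.
[t⁵] = 1·2 + 1·0 = 2.

2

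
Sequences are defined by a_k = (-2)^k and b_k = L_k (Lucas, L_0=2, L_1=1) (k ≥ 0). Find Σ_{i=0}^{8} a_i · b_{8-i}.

533

The convolution is the x^8 coefficient of A(x)B(x).
Σ = 1·47 − 2·29 + 4·18 − 8·11 + 16·7 − 32·4 + 64·3 − 128·1 + 256·2 = 533.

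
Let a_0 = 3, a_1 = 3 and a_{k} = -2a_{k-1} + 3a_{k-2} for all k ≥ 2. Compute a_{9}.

3

The ordinary generating function has denominator 1 + 2t - 3t^2.
Iterating the recurrence: a_0,…,a_{9} = 3, 3, 3, 3, 3, 3, 3, 3, 3, 3.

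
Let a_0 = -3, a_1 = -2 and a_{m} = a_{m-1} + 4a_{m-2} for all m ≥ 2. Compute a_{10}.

-19838

The ordinary generating function has denominator 1 - q - 4q^2.
Iterating the recurrence: a_0,…,a_{10} = -3, -2, -14, -22, -78, -166, -478, -1142, -3054, -7622, -19838.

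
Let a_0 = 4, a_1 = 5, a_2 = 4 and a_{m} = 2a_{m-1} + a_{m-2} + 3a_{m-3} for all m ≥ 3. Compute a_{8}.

The ordinary generating function has denominator 1 - 2t - t^2 - 3t^3.
Iterating the recurrence: a_0,…,a_{8} = 4, 5, 4, 25, 69, 175, 494, 1370, 3759.

3759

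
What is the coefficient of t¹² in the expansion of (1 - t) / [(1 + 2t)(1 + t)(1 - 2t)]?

6826

The denominator gives the recurrence a_n = −a_(n−1) + 4a_(n−2) + 4a_(n−3) for n ≥ 3; the numerator fixes a_0 = 1, a_1 = -2, a_2 = 6.
Iterating: 1, -2, 6, -10, 26, -42, 106, -170, 426, -682, 1706, -2730, 6826, so a_12 = 6826.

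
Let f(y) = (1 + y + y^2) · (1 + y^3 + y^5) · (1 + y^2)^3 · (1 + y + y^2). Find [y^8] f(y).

26

(1 + y + y^2) has coefficients 1,1,1 for degrees 0…2.
(1 + y^3 + y^5) has coefficients 1,0,0,1,0,1,0,0,0 for degrees 0…8.
Multiplying by (1 + y^2)^3 gives running coefficients 1,0,3,1,3,4,1,6,0 for degrees 0…8.
Finally multiplying by (1 + y + y^2), the product of all factors after the first has coefficients 1,1,4,4,7,8,8,11,7 for degrees 0…8.
[y^8] = 1·7 + 1·11 + 1·8 = 26.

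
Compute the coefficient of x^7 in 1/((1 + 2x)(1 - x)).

Partial fractions give a closed form: a_n = (2/3)·(-2)^n + (1/3)·1^n.
At n = 7: a_7 = -85.

-85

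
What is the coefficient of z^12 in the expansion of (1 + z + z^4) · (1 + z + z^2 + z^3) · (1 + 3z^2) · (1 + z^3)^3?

38

(1 + z + z^4) has coefficients 1,1,0,0,1 for degrees 0…4.
(1 + z + z^2 + z^3) has coefficients 1,1,1,1,0,0,0,0,0,0,0,0,0 for degrees 0…12.
Multiplying by (1 + 3z^2) gives running coefficients 1,1,4,4,3,3,0,0,0,0,0,0,0 for degrees 0…12.
Finally multiplying by (1 + z^3)^3, the product of all factors after the first has coefficients 1,1,4,7,6,15,15,12,21,13,10,13,4 for degrees 0…12.
[z^12] = 1·4 + 1·13 + 1·21 = 38.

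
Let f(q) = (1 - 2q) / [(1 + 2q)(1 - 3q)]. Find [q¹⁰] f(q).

Partial fractions give a closed form: a_n = (4/5)·(-2)^n + (1/5)·3^n.
At n = 10: a_10 = 12629.

12629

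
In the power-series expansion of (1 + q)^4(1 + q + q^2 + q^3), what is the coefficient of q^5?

(1 + q)^4 has coefficients 1,4,6,4,1 for degrees 0…4.
(1 + q + q^2 + q^3) has coefficients 1,1,1,1,0,0 for degrees 0…5.
[q^5] = 1·0 + 4·0 + 6·1 + 4·1 + 1·1 = 11.

11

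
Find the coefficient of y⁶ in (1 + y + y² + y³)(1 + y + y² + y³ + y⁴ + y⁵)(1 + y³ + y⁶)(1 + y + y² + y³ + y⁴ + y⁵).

(1 + y + y² + y³) has coefficients 1,1,1,1 for degrees 0…3.
(1 + y + y² + y³ + y⁴ + y⁵) has coefficients 1,1,1,1,1,1,0 for degrees 0…6.
Multiplying by (1 + y³ + y⁶) gives running coefficients 1,1,1,2,2,2,2 for degrees 0…6.
Finally multiplying by (1 + y + y² + y³ + y⁴ + y⁵), the product of all factors after the first has coefficients 1,2,3,5,7,9,10 for degrees 0…6.
[y⁶] = 1·10 + 1·9 + 1·7 + 1·5 = 31.

31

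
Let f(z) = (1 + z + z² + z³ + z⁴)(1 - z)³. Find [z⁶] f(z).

2

(1 + z + z² + z³ + z⁴) has coefficients 1,1,1,1,1 for degrees 0…4.
(1 - z)³ has coefficients 1,-3,3,-1,0,0,0 for degrees 0…6.
[z⁶] = 1·0 + 1·0 + 1·0 + 1·(-1) + 1·3 = 2.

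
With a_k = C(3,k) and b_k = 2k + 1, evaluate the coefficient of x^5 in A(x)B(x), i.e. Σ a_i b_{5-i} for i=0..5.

The convolution is the t^5 coefficient of A(t)B(t).
Σ = 1·11 + 3·9 + 3·7 + 1·5 + 0·3 + 0·1 = 64.

64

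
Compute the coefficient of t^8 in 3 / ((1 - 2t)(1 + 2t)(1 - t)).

1023

Partial fractions give a closed form: a_n = (3)·2^n + (1)·(-2)^n + (-1)·1^n.
At n = 8: a_8 = 1023.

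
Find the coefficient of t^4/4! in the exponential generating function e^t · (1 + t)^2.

The EGF product rule gives c_4 = Σ_{k_1+k_2=4} C(4; k_1,k_2) · ∏ g_i(k_i), where e^t gives (1)^k; (1+t)^2 gives the falling factorial (2)_k.
g_1(k) for k = 0…4: 1, 1, 1, 1, 1.
g_2(k) for k = 0…4: 1, 2, 2, 0, 0.
c_4 = Σ_k C(4,k)·g_1(k)·g_2(4−k) = 6·1·2 + 4·1·2 + 1·1·1 = 12 + 8 + 1 = 21.

21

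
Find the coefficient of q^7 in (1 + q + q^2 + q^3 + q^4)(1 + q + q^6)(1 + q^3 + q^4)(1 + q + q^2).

15

(1 + q + q^2 + q^3 + q^4) has coefficients 1,1,1,1,1 for degrees 0…4.
(1 + q + q^6) has coefficients 1,1,0,0,0,0,1,0 for degrees 0…7.
Multiplying by (1 + q^3 + q^4) gives running coefficients 1,1,0,1,2,1,1,0 for degrees 0…7.
Finally multiplying by (1 + q + q^2), the product of all factors after the first has coefficients 1,2,2,2,3,4,4,2 for degrees 0…7.
[q^7] = 1·2 + 1·4 + 1·4 + 1·3 + 1·2 = 15.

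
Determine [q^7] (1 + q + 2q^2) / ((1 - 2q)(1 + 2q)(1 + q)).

Partial fractions give a closed form: a_n = (2/3)·2^n + (1)·(-2)^n + (-2/3)·(-1)^n.
At n = 7: a_7 = -42.

-42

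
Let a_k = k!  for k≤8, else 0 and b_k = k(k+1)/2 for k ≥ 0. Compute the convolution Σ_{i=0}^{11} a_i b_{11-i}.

306739

The convolution is the t^11 coefficient of A(t)B(t).
Σ = 1·66 + 1·55 + 2·45 + 6·36 + 24·28 + 120·21 + 720·15 + 5040·10 + 40320·6 + 0·3 + 0·1 + 0·0 = 306739.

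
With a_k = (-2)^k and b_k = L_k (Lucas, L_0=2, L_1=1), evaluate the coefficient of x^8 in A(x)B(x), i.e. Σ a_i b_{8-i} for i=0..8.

533

This is [x^8] in the product of the two ordinary generating functions.
Σ = 1·47 − 2·29 + 4·18 − 8·11 + 16·7 − 32·4 + 64·3 − 128·1 + 256·2 = 533.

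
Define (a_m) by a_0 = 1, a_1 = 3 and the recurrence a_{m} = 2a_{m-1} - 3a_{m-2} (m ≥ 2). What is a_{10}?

-285

The ordinary generating function has denominator 1 - 2t + 3t^2.
Iterating the recurrence: a_0,…,a_{10} = 1, 3, 3, -3, -15, -21, 3, 69, 129, 51, -285.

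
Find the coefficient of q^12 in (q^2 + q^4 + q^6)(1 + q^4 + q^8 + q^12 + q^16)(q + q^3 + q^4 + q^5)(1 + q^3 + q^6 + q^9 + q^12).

7

(q^2 + q^4 + q^6) has coefficients 0,0,1,0,1,0,1 for degrees 0…6.
(1 + q^4 + q^8 + q^12 + q^16) has coefficients 1,0,0,0,1,0,0,0,1,0,0,0,1 for degrees 0…12.
Multiplying by (q + q^3 + q^4 + q^5) gives running coefficients 0,1,0,1,1,2,0,1,1,2,0,1,1 for degrees 0…12.
Finally multiplying by (1 + q^3 + q^6 + q^9 + q^12), the product of all factors after the first has coefficients 0,1,0,1,2,2,1,3,3,3,3,4,4 for degrees 0…12.
[q^12] = 1·3 + 1·3 + 1·1 = 7.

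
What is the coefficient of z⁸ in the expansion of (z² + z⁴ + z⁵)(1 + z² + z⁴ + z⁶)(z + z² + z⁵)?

3

(z² + z⁴ + z⁵) has coefficients 0,0,1,0,1,1 for degrees 0…5.
(1 + z² + z⁴ + z⁶) has coefficients 1,0,1,0,1,0,1,0,0 for degrees 0…8.
Finally multiplying by (z + z² + z⁵), the product of all factors after the first has coefficients 0,1,1,1,1,2,1,2,1 for degrees 0…8.
[z⁸] = 1·1 + 1·1 + 1·1 = 3.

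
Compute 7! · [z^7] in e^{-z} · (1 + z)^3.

The EGF product rule gives c_7 = Σ_{k_1+k_2=7} C(7; k_1,k_2) · ∏ g_i(k_i), where e^{-z} gives (-1)^k; (1+z)^3 gives the falling factorial (3)_k.
g_1(k) for k = 0…7: 1, -1, 1, -1, 1, -1, 1, -1.
g_2(k) for k = 0…7: 1, 3, 6, 6, 0, 0, 0, 0.
c_7 = Σ_k C(7,k)·g_1(k)·g_2(7−k) = 35·1·6 + 21·(-1)·6 + 7·1·3 + 1·(-1)·1 = 210 − 126 + 21 − 1 = 104.

104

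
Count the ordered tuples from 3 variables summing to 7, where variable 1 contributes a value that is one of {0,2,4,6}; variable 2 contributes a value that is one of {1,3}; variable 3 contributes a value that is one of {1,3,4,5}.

2

The generating function for the choices is (1 + t² + t⁴ + t⁶)·(t + t³)·(t + t³ + t⁴ + t⁵); the count is [t⁷].
(1 + t² + t⁴ + t⁶) has coefficients 1,0,1,0,1,0,1 for degrees 0…6.
(t + t³) has coefficients 0,1,0,1,0,0,0,0 for degrees 0…7.
Finally multiplying by (t + t³ + t⁴ + t⁵), the product of all factors after the first has coefficients 0,0,1,0,2,1,2,1 for degrees 0…7.
[t⁷] = 1·1 + 1·1 + 1·0 + 1·0 = 2.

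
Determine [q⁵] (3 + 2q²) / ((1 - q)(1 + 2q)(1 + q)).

The denominator gives the recurrence a_n = −2a_(n−1) + a_(n−2) + 2a_(n−3) for n ≥ 3; the numerator fixes a_0 = 3, a_1 = -6, a_2 = 17.
Iterating: 3, -6, 17, -34, 73, -146, so a_5 = -146.

-146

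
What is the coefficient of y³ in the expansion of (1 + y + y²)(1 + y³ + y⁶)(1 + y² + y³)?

3

(1 + y + y²) has coefficients 1,1,1 for degrees 0…2.
(1 + y³ + y⁶) has coefficients 1,0,0,1 for degrees 0…3.
Finally multiplying by (1 + y² + y³), the product of all factors after the first has coefficients 1,0,1,2 for degrees 0…3.
[y³] = 1·2 + 1·1 + 1·0 = 3.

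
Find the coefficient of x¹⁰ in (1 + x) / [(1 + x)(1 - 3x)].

Partial fractions give a closed form: a_n = (1)·3^n.
At n = 10: a_10 = 59049.

59049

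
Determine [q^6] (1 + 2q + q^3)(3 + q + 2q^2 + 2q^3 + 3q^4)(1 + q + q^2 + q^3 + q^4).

31

(1 + 2q + q^3) has coefficients 1,2,0,1 for degrees 0…3.
(3 + q + 2q^2 + 2q^3 + 3q^4) has coefficients 3,1,2,2,3,0,0 for degrees 0…6.
Finally multiplying by (1 + q + q^2 + q^3 + q^4), the product of all factors after the first has coefficients 3,4,6,8,11,8,7 for degrees 0…6.
[q^6] = 1·7 + 2·8 + 1·8 = 31.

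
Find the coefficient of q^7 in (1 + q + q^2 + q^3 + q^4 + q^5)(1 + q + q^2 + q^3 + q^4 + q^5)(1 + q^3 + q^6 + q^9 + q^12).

11

(1 + q + q^2 + q^3 + q^4 + q^5) has coefficients 1,1,1,1,1,1 for degrees 0…5.
(1 + q + q^2 + q^3 + q^4 + q^5) has coefficients 1,1,1,1,1,1,0,0 for degrees 0…7.
Finally multiplying by (1 + q^3 + q^6 + q^9 + q^12), the product of all factors after the first has coefficients 1,1,1,2,2,2,2,2 for degrees 0…7.
[q^7] = 1·2 + 1·2 + 1·2 + 1·2 + 1·2 + 1·1 = 11.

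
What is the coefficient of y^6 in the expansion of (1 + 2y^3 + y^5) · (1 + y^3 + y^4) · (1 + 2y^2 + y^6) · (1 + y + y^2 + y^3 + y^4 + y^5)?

18

(1 + 2y^3 + y^5) has coefficients 1,0,0,2,0,1 for degrees 0…5.
(1 + y^3 + y^4) has coefficients 1,0,0,1,1,0,0 for degrees 0…6.
Multiplying by (1 + 2y^2 + y^6) gives running coefficients 1,0,2,1,1,2,3 for degrees 0…6.
Finally multiplying by (1 + y + y^2 + y^3 + y^4 + y^5), the product of all factors after the first has coefficients 1,1,3,4,5,7,9 for degrees 0…6.
[y^6] = 1·9 + 2·4 + 1·1 = 18.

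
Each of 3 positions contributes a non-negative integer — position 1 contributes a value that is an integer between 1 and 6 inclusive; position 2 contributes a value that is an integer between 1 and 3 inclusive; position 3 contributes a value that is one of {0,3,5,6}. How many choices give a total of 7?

7

The generating function for the choices is (t + t² + t³ + t⁴ + t⁵ + t⁶)·(t + t² + t³)·(1 + t³ + t⁵ + t⁶); the count is [t⁷].
(t + t² + t³ + t⁴ + t⁵ + t⁶) has coefficients 0,1,1,1,1,1,1 for degrees 0…6.
(t + t² + t³) has coefficients 0,1,1,1,0,0,0,0 for degrees 0…7.
Finally multiplying by (1 + t³ + t⁵ + t⁶), the product of all factors after the first has coefficients 0,1,1,1,1,1,2,2 for degrees 0…7.
[t⁷] = 1·2 + 1·1 + 1·1 + 1·1 + 1·1 + 1·1 = 7.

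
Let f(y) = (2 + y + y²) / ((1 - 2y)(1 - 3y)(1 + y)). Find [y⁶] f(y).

3775

The denominator gives the recurrence a_n = 4a_(n−1) − a_(n−2) − 6a_(n−3) for n ≥ 3; the numerator fixes a_0 = 2, a_1 = 9, a_2 = 35.
Iterating: 2, 9, 35, 119, 387, 1219, 3775, so a_6 = 3775.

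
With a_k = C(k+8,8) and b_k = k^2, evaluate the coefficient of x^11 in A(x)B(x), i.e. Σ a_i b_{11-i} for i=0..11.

520676

Write out a_i and b_{11-i} for i = 0,…,11 and sum the products.
Σ = 1·121 + 9·100 + 45·81 + 165·64 + 495·49 + 1287·36 + 3003·25 + 6435·16 + 12870·9 + 24310·4 + 43758·1 + 75582·0 = 520676.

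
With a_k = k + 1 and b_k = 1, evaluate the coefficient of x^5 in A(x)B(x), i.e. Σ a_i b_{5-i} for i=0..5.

This is [x^5] in the product of the two ordinary generating functions.
Σ = 1·1 + 2·1 + 3·1 + 4·1 + 5·1 + 6·1 = 21.

21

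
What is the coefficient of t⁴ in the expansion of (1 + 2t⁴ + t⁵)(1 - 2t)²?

(1 + 2t⁴ + t⁵) has coefficients 1,0,0,0,2 for degrees 0…4.
(1 - 2t)² has coefficients 1,-4,4,0,0 for degrees 0…4.
[t⁴] = 1·0 + 2·1 = 2.

2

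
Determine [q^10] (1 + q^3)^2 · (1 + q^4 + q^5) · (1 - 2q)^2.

9

(1 + q^3)^2 has coefficients 1,0,0,2,0,0,1 for degrees 0…6.
(1 + q^4 + q^5) has coefficients 1,0,0,0,1,1,0,0,0,0,0 for degrees 0…10.
Finally multiplying by (1 - 2q)^2, the product of all factors after the first has coefficients 1,-4,4,0,1,-3,0,4,0,0,0 for degrees 0…10.
[q^10] = 1·0 + 2·4 + 1·1 = 9.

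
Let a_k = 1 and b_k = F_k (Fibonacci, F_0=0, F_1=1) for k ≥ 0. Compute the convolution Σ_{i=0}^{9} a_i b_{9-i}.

88

The convolution is the t^9 coefficient of A(t)B(t).
Σ = 1·34 + 1·21 + 1·13 + 1·8 + 1·5 + 1·3 + 1·2 + 1·1 + 1·1 + 1·0 = 88.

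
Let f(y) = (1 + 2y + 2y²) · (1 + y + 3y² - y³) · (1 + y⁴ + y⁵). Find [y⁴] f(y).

(1 + 2y + 2y²) has coefficients 1,2,2 for degrees 0…2.
(1 + y + 3y² - y³) has coefficients 1,1,3,-1,0 for degrees 0…4.
Finally multiplying by (1 + y⁴ + y⁵), the product of all factors after the first has coefficients 1,1,3,-1,1 for degrees 0…4.
[y⁴] = 1·1 + 2·(-1) + 2·3 = 5.

5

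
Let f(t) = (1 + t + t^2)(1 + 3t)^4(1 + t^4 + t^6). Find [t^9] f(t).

363

(1 + t + t^2) has coefficients 1,1,1 for degrees 0…2.
(1 + 3t)^4 has coefficients 1,12,54,108,81,0,0,0,0,0 for degrees 0…9.
Finally multiplying by (1 + t^4 + t^6), the product of all factors after the first has coefficients 1,12,54,108,82,12,55,120,135,108 for degrees 0…9.
[t^9] = 1·108 + 1·135 + 1·120 = 363.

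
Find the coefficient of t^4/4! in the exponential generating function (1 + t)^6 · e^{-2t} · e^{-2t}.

The EGF product rule gives c_4 = Σ_{k_1+k_2+k_3=4} C(4; k_1,k_2,k_3) · ∏ g_i(k_i), where (1+t)^6 gives the falling factorial (6)_k; e^{-2t} gives (-2)^k; e^{-2t} gives (-2)^k.
g_1(k) for k = 0…4: 1, 6, 30, 120, 360.
g_2(k) for k = 0…4: 1, -2, 4, -8, 16.
g_3(k) for k = 0…4: 1, -2, 4, -8, 16.
First combine the last two factors: h(k) = Σ_j C(k,j)·g_2(j)·g_3(k−j) for k = 0…4: 1, -4, 16, -64, 256.
c_4 = Σ_k C(4,k)·g_1(k)·h(4−k) = 1·1·256 + 4·6·(-64) + 6·30·16 + 4·120·(-4) + 1·360·1 = 256 − 1536 + 2880 − 1920 + 360 = 40.

40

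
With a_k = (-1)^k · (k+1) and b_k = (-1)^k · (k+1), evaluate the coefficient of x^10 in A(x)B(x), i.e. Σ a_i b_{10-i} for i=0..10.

The convolution is the x^10 coefficient of A(x)B(x).
Σ = 1·11 − 2·(-10) + 3·9 − 4·(-8) + 5·7 − 6·(-6) + 7·5 − 8·(-4) + 9·3 − 10·(-2) + 11·1 = 286.

286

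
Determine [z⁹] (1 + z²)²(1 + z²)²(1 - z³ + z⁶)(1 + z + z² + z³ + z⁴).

(1 + z²)² has coefficients 1,0,2,0,1 for degrees 0…4.
(1 + z²)² has coefficients 1,0,2,0,1,0,0,0,0,0 for degrees 0…9.
Multiplying by (1 - z³ + z⁶) gives running coefficients 1,0,2,-1,1,-2,1,-1,2,0 for degrees 0…9.
Finally multiplying by (1 + z + z² + z³ + z⁴), the product of all factors after the first has coefficients 1,1,3,2,3,0,1,-2,1,0 for degrees 0…9.
[z⁹] = 1·0 + 2·(-2) + 1·0 = -4.

-4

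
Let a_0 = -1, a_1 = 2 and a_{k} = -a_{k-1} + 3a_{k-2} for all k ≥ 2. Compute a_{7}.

The ordinary generating function has denominator 1 + x - 3x^2.
Iterating the recurrence: a_0,…,a_{7} = -1, 2, -5, 11, -26, 59, -137, 314.

314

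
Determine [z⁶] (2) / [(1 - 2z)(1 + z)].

Partial fractions give a closed form: a_n = (4/3)·2^n + (2/3)·(-1)^n.
At n = 6: a_6 = 86.

86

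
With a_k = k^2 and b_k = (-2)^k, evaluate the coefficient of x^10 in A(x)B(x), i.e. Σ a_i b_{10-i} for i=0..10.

This is [x^10] in the product of the two ordinary generating functions.
Σ = 0·1024 + 1·(-512) + 4·256 + 9·(-128) + 16·64 + 25·(-32) + 36·16 + 49·(-8) + 64·4 + 81·(-2) + 100·1 = -38.

-38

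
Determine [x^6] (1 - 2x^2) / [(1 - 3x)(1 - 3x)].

The denominator gives the recurrence a_n = 6a_(n−1) − 9a_(n−2) for n ≥ 3; the numerator fixes a_0 = 1, a_1 = 6, a_2 = 25.
Iterating: 1, 6, 25, 96, 351, 1242, 4293, so a_6 = 4293.

4293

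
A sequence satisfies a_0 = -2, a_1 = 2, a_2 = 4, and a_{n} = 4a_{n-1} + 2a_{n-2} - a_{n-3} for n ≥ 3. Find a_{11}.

3027520

The ordinary generating function has denominator 1 - 4q - 2q^2 + q^3.
Iterating the recurrence: a_0,…,a_{11} = -2, 2, 4, 22, 94, 416, 1830, 8058, 35476, 156190, 687654, 3027520.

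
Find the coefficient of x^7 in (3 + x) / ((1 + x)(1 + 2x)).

The denominator gives the recurrence a_n = −3a_(n−1) − 2a_(n−2) for n ≥ 2; the numerator fixes a_0 = 3, a_1 = -8.
Iterating: 3, -8, 18, -38, 78, -158, 318, -638, so a_7 = -638.

-638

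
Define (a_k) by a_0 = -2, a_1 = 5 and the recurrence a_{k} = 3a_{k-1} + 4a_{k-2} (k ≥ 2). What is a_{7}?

The ordinary generating function has denominator 1 - 3y - 4y^2.
Iterating the recurrence: a_0,…,a_{7} = -2, 5, 7, 41, 151, 617, 2455, 9833.

9833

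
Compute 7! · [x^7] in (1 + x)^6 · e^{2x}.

The EGF product rule gives c_7 = Σ_{k_1+k_2=7} C(7; k_1,k_2) · ∏ g_i(k_i), where (1+x)^6 gives the falling factorial (6)_k; e^{2x} gives (2)^k.
g_1(k) for k = 0…7: 1, 6, 30, 120, 360, 720, 720, 0.
g_2(k) for k = 0…7: 1, 2, 4, 8, 16, 32, 64, 128.
c_7 = Σ_k C(7,k)·g_1(k)·g_2(7−k) = 1·1·128 + 7·6·64 + 21·30·32 + 35·120·16 + 35·360·8 + 21·720·4 + 7·720·2 = 128 + 2688 + 20160 + 67200 + 100800 + 60480 + 10080 = 261536.

261536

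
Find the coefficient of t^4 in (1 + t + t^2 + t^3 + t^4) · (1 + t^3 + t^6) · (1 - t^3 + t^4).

2

(1 + t + t^2 + t^3 + t^4) has coefficients 1,1,1,1,1 for degrees 0…4.
(1 + t^3 + t^6) has coefficients 1,0,0,1,0 for degrees 0…4.
Finally multiplying by (1 - t^3 + t^4), the product of all factors after the first has coefficients 1,0,0,0,1 for degrees 0…4.
[t^4] = 1·1 + 1·0 + 1·0 + 1·0 + 1·1 = 2.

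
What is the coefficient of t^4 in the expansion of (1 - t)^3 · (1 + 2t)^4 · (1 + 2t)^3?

(1 - t)^3 has coefficients 1,-3,3,-1 for degrees 0…3.
(1 + 2t)^4 has coefficients 1,8,24,32,16 for degrees 0…4.
Finally multiplying by (1 + 2t)^3, the product of all factors after the first has coefficients 1,14,84,280,560 for degrees 0…4.
[t^4] = 1·560 − 3·280 + 3·84 − 1·14 = -42.

-42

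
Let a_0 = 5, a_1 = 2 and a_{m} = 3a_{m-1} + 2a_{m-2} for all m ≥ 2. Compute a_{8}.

The ordinary generating function has denominator 1 - 3x - 2x^2.
Iterating the recurrence: a_0,…,a_{8} = 5, 2, 16, 52, 188, 668, 2380, 8476, 30188.

30188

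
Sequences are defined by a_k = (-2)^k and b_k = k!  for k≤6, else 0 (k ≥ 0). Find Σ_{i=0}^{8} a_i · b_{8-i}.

This is [x^8] in the product of the two ordinary generating functions.
Σ = 1·0 − 2·0 + 4·720 − 8·120 + 16·24 − 32·6 + 64·2 − 128·1 + 256·1 = 2368.

2368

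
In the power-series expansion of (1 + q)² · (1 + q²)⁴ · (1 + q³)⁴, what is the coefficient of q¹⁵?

60

(1 + q)² has coefficients 1,2,1 for degrees 0…2.
(1 + q²)⁴ has coefficients 1,0,4,0,6,0,4,0,1,0,0,0,0,0,0,0 for degrees 0…15.
Finally multiplying by (1 + q³)⁴, the product of all factors after the first has coefficients 1,0,4,4,6,16,10,24,25,20,36,20,25,24,10,16 for degrees 0…15.
[q¹⁵] = 1·16 + 2·10 + 1·24 = 60.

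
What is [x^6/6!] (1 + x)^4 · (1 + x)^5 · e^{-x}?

6067

The EGF product rule gives c_6 = Σ_{k_1+k_2+k_3=6} C(6; k_1,k_2,k_3) · ∏ g_i(k_i), where (1+x)^4 gives the falling factorial (4)_k; (1+x)^5 gives the falling factorial (5)_k; e^{-x} gives (-1)^k.
g_1(k) for k = 0…6: 1, 4, 12, 24, 24, 0, 0.
g_2(k) for k = 0…6: 1, 5, 20, 60, 120, 120, 0.
g_3(k) for k = 0…6: 1, -1, 1, -1, 1, -1, 1.
First combine the last two factors: h(k) = Σ_j C(k,j)·g_2(j)·g_3(k−j) for k = 0…6: 1, 4, 11, 14, -19, -56, 151.
c_6 = Σ_k C(6,k)·g_1(k)·h(6−k) = 1·1·151 + 6·4·(-56) + 15·12·(-19) + 20·24·14 + 15·24·11 = 151 − 1344 − 3420 + 6720 + 3960 = 6067.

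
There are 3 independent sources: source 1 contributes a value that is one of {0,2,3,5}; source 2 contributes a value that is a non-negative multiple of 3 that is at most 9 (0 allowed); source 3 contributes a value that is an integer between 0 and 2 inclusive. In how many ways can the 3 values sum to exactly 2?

The generating function for the choices is (1 + t^2 + t^3 + t^5)·(1 + t^3 + t^6 + t^9)·(1 + t + t^2); the count is [t^2].
(1 + t^2 + t^3 + t^5) has coefficients 1,0,1 for degrees 0…2.
(1 + t^3 + t^6 + t^9) has coefficients 1,0,0 for degrees 0…2.
Finally multiplying by (1 + t + t^2), the product of all factors after the first has coefficients 1,1,1 for degrees 0…2.
[t^2] = 1·1 + 1·1 = 2.

2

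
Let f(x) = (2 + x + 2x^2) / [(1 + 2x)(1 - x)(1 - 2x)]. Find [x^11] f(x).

Partial fractions give a closed form: a_n = (2/3)·(-2)^n + (-5/3)·1^n + (3)·2^n.
At n = 11: a_11 = 4777.

4777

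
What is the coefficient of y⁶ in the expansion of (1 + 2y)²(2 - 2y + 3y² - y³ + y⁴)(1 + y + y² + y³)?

(1 + 2y)² has coefficients 1,4,4 for degrees 0…2.
(2 - 2y + 3y² - y³ + y⁴) has coefficients 2,-2,3,-1,1,0,0 for degrees 0…6.
Finally multiplying by (1 + y + y² + y³), the product of all factors after the first has coefficients 2,0,3,2,1,3,0 for degrees 0…6.
[y⁶] = 1·0 + 4·3 + 4·1 = 16.

16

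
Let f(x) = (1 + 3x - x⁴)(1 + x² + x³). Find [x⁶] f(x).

-1

(1 + 3x - x⁴) has coefficients 1,3,0,0,-1 for degrees 0…4.
(1 + x² + x³) has coefficients 1,0,1,1,0,0,0 for degrees 0…6.
[x⁶] = 1·0 + 3·0 − 1·1 = -1.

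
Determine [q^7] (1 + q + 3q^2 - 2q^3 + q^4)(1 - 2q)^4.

(1 + q + 3q^2 - 2q^3 + q^4) has coefficients 1,1,3,-2,1 for degrees 0…4.
(1 - 2q)^4 has coefficients 1,-8,24,-32,16,0,0,0 for degrees 0…7.
[q^7] = 1·0 + 1·0 + 3·0 − 2·16 + 1·(-32) = -64.

-64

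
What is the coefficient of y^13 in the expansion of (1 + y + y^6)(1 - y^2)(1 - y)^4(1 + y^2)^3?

7

(1 + y + y^6) has coefficients 1,1,0,0,0,0,1 for degrees 0…6.
(1 - y^2) has coefficients 1,0,-1,0,0,0,0,0,0,0,0,0,0,0 for degrees 0…13.
Multiplying by (1 - y)^4 gives running coefficients 1,-4,5,0,-5,4,-1,0,0,0,0,0,0,0 for degrees 0…13.
Finally multiplying by (1 + y^2)^3, the product of all factors after the first has coefficients 1,-4,8,-12,13,-8,0,8,-13,12,-8,4,-1,0 for degrees 0…13.
[y^13] = 1·0 + 1·(-1) + 1·8 = 7.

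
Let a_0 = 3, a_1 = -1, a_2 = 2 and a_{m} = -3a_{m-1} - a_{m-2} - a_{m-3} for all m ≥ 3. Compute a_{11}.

-28352

The ordinary generating function has denominator 1 + 3t + t^2 + t^3.
Iterating the recurrence: a_0,…,a_{11} = 3, -1, 2, -8, 23, -63, 174, -482, 1335, -3697, 10238, -28352.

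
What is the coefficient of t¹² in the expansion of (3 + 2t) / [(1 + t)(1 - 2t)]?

Partial fractions give a closed form: a_n = (1/3)·(-1)^n + (8/3)·2^n.
At n = 12: a_12 = 10923.

10923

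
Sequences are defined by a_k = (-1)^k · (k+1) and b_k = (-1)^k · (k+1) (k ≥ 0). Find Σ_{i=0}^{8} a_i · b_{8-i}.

165

Write out a_i and b_{8-i} for i = 0,…,8 and sum the products.
Σ = 1·9 − 2·(-8) + 3·7 − 4·(-6) + 5·5 − 6·(-4) + 7·3 − 8·(-2) + 9·1 = 165.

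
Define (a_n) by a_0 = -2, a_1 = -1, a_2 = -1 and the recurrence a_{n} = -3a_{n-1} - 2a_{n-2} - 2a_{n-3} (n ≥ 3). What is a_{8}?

-843

The ordinary generating function has denominator 1 + 3z + 2z^2 + 2z^3.
Iterating the recurrence: a_0,…,a_{8} = -2, -1, -1, 9, -23, 53, -131, 333, -843.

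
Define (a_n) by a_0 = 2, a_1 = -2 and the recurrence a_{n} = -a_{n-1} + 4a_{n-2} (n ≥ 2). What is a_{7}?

-882

The ordinary generating function has denominator 1 + t - 4t^2.
Iterating the recurrence: a_0,…,a_{7} = 2, -2, 10, -18, 58, -130, 362, -882.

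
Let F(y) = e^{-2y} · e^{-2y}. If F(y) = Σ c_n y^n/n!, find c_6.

4096

The EGF product rule gives c_6 = Σ_{k_1+k_2=6} C(6; k_1,k_2) · ∏ g_i(k_i), where e^{-2y} gives (-2)^k; e^{-2y} gives (-2)^k.
g_1(k) for k = 0…6: 1, -2, 4, -8, 16, -32, 64.
g_2(k) for k = 0…6: 1, -2, 4, -8, 16, -32, 64.
c_6 = Σ_k C(6,k)·g_1(k)·g_2(6−k) = 1·1·64 + 6·(-2)·(-32) + 15·4·16 + 20·(-8)·(-8) + 15·16·4 + 6·(-32)·(-2) + 1·64·1 = 64 + 384 + 960 + 1280 + 960 + 384 + 64 = 4096.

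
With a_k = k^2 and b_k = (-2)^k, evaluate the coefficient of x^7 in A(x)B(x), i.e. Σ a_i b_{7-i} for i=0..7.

29

Write out a_i and b_{7-i} for i = 0,…,7 and sum the products.
Σ = 0·(-128) + 1·64 + 4·(-32) + 9·16 + 16·(-8) + 25·4 + 36·(-2) + 49·1 = 29.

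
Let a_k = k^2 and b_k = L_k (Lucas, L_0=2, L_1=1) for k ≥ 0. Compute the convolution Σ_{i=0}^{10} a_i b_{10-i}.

Write out a_i and b_{10-i} for i = 0,…,10 and sum the products.
Σ = 0·123 + 1·76 + 4·47 + 9·29 + 16·18 + 25·11 + 36·7 + 49·4 + 64·3 + 81·1 + 100·2 = 2009.

2009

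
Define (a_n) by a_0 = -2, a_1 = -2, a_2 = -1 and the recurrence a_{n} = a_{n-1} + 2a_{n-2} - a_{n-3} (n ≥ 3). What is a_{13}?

-769

The ordinary generating function has denominator 1 - z - 2z^2 + z^3.
Iterating the recurrence: a_0,…,a_{13} = -2, -2, -1, -3, -3, -8, -11, -24, -38, -75, -127, -239, -418, -769.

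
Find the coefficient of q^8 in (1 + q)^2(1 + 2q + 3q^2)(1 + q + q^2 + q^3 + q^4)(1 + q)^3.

(1 + q)^2 has coefficients 1,2,1 for degrees 0…2.
(1 + 2q + 3q^2) has coefficients 1,2,3,0,0,0,0,0,0 for degrees 0…8.
Multiplying by (1 + q + q^2 + q^3 + q^4) gives running coefficients 1,3,6,6,6,5,3,0,0 for degrees 0…8.
Finally multiplying by (1 + q)^3, the product of all factors after the first has coefficients 1,6,18,34,45,47,42,30,14 for degrees 0…8.
[q^8] = 1·14 + 2·30 + 1·42 = 116.

116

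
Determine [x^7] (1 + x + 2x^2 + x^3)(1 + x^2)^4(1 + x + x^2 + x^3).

50

(1 + x + 2x^2 + x^3) has coefficients 1,1,2,1 for degrees 0…3.
(1 + x^2)^4 has coefficients 1,0,4,0,6,0,4,0 for degrees 0…7.
Finally multiplying by (1 + x + x^2 + x^3), the product of all factors after the first has coefficients 1,1,5,5,10,10,10,10 for degrees 0…7.
[x^7] = 1·10 + 1·10 + 2·10 + 1·10 = 50.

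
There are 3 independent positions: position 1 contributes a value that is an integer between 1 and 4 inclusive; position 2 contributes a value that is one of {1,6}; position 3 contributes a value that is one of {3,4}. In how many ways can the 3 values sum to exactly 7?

The generating function for the choices is (q + q² + q³ + q⁴)·(q + q⁶)·(q³ + q⁴); the count is [q⁷].
(q + q² + q³ + q⁴) has coefficients 0,1,1,1,1 for degrees 0…4.
(q + q⁶) has coefficients 0,1,0,0,0,0,1,0 for degrees 0…7.
Finally multiplying by (q³ + q⁴), the product of all factors after the first has coefficients 0,0,0,0,1,1,0,0 for degrees 0…7.
[q⁷] = 1·0 + 1·1 + 1·1 + 1·0 = 2.

2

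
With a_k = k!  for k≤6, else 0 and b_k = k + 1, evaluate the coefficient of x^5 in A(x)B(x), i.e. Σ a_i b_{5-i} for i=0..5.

Write out a_i and b_{5-i} for i = 0,…,5 and sum the products.
Σ = 1·6 + 1·5 + 2·4 + 6·3 + 24·2 + 120·1 = 205.

205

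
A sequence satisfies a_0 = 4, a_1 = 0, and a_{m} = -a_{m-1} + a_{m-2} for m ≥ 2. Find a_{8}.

52

The ordinary generating function has denominator 1 + x - x^2.
Iterating the recurrence: a_0,…,a_{8} = 4, 0, 4, -4, 8, -12, 20, -32, 52.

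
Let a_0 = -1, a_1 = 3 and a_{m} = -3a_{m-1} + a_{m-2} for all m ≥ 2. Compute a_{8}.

-12970

The ordinary generating function has denominator 1 + 3x - x^2.
Iterating the recurrence: a_0,…,a_{8} = -1, 3, -10, 33, -109, 360, -1189, 3927, -12970.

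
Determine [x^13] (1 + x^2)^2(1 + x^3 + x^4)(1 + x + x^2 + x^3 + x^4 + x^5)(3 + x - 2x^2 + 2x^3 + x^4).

(1 + x^2)^2 has coefficients 1,0,2,0,1 for degrees 0…4.
(1 + x^3 + x^4) has coefficients 1,0,0,1,1,0,0,0,0,0,0,0,0,0 for degrees 0…13.
Multiplying by (1 + x + x^2 + x^3 + x^4 + x^5) gives running coefficients 1,1,1,2,3,3,2,2,2,1,0,0,0,0 for degrees 0…13.
Finally multiplying by (3 + x - 2x^2 + 2x^3 + x^4), the product of all factors after the first has coefficients 3,4,2,7,12,11,8,10,13,8,3,4,4,1 for degrees 0…13.
[x^13] = 1·1 + 2·4 + 1·8 = 17.

17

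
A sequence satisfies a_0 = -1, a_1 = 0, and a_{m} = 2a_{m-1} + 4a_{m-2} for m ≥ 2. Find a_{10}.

The ordinary generating function has denominator 1 - 2z - 4z^2.
Iterating the recurrence: a_0,…,a_{10} = -1, 0, -4, -8, -32, -96, -320, -1024, -3328, -10752, -34816.

-34816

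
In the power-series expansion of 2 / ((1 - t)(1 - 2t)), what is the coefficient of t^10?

4094

Partial fractions give a closed form: a_n = (-2)·1^n + (4)·2^n.
At n = 10: a_10 = 4094.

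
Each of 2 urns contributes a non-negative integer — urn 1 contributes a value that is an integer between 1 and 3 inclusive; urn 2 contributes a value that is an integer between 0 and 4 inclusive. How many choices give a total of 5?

The generating function for the choices is (z + z² + z³)·(1 + z + z² + z³ + z⁴); the count is [z⁵].
(z + z² + z³) has coefficients 0,1,1,1 for degrees 0…3.
(1 + z + z² + z³ + z⁴) has coefficients 1,1,1,1,1,0 for degrees 0…5.
[z⁵] = 1·1 + 1·1 + 1·1 = 3.

3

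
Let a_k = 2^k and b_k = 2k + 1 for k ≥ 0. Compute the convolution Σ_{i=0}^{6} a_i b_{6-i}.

367

The convolution is the t^6 coefficient of A(t)B(t).
Σ = 1·13 + 2·11 + 4·9 + 8·7 + 16·5 + 32·3 + 64·1 = 367.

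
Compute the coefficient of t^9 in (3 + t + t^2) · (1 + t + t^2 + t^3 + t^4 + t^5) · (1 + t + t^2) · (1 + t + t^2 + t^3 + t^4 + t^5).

54

(3 + t + t^2) has coefficients 3,1,1 for degrees 0…2.
(1 + t + t^2 + t^3 + t^4 + t^5) has coefficients 1,1,1,1,1,1,0,0,0,0 for degrees 0…9.
Multiplying by (1 + t + t^2) gives running coefficients 1,2,3,3,3,3,2,1,0,0 for degrees 0…9.
Finally multiplying by (1 + t + t^2 + t^3 + t^4 + t^5), the product of all factors after the first has coefficients 1,3,6,9,12,15,16,15,12,9 for degrees 0…9.
[t^9] = 3·9 + 1·12 + 1·15 = 54.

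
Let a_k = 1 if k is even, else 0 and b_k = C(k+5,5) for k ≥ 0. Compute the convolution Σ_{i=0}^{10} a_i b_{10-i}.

4900

The convolution is the x^10 coefficient of A(x)B(x).
Σ = 1·3003 + 0·2002 + 1·1287 + 0·792 + 1·462 + 0·252 + 1·126 + 0·56 + 1·21 + 0·6 + 1·1 = 4900.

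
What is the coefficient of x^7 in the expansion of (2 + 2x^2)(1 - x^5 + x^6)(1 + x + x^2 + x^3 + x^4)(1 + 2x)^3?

(2 + 2x^2) has coefficients 2,0,2 for degrees 0…2.
(1 - x^5 + x^6) has coefficients 1,0,0,0,0,-1,1,0 for degrees 0…7.
Multiplying by (1 + x + x^2 + x^3 + x^4) gives running coefficients 1,1,1,1,1,-1,0,0 for degrees 0…7.
Finally multiplying by (1 + 2x)^3, the product of all factors after the first has coefficients 1,7,19,27,27,25,14,-4 for degrees 0…7.
[x^7] = 2·(-4) + 2·25 = 42.

42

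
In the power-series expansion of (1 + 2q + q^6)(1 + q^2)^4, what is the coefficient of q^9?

(1 + 2q + q^6) has coefficients 1,2,0,0,0,0,1 for degrees 0…6.
(1 + q^2)^4 has coefficients 1,0,4,0,6,0,4,0,1,0 for degrees 0…9.
[q^9] = 1·0 + 2·1 + 1·0 = 2.

2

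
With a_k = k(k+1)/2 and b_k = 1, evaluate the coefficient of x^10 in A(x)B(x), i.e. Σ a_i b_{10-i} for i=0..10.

220

This is [x^10] in the product of the two ordinary generating functions.
Σ = 0·1 + 1·1 + 3·1 + 6·1 + 10·1 + 15·1 + 21·1 + 28·1 + 36·1 + 45·1 + 55·1 = 220.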